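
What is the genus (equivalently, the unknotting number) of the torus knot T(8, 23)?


For a torus knot T(p,q), both the unknotting number and genus equal (p-1)(q-1)/2.
= (8-1)(23-1)/2
= 7*22/2
= 154/2 = 77

77


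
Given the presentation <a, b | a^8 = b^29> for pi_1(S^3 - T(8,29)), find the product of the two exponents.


The relation is a^8 = b^29.
Product of exponents = 8 * 29
= 232

232


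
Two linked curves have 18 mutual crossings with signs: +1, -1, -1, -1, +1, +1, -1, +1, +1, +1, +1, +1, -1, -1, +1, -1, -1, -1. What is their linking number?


Step 1: Count positive crossings: 9
Step 2: Count negative crossings: 9
Step 3: Sum of signs = 9 - 9 = 0
Step 4: Linking number = sum/2 = 0/2 = 0

0


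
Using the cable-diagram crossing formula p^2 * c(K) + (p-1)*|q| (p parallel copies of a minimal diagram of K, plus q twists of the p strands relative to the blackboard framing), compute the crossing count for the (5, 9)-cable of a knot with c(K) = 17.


Step 1: Each of the c(K) crossings of the companion diagram becomes p*p = p^2 crossings among the p parallel strands, and each of the |q| twists s_1 s_2 ... s_(p-1) adds (p-1) crossings.
  Crossings = p^2 * c(K) + (p-1)*|q|
Step 2: = 5^2 * 17 + (5-1)*9
Step 3: = 25*17 + 4*9
Step 4: = 425 + 36 = 461

461


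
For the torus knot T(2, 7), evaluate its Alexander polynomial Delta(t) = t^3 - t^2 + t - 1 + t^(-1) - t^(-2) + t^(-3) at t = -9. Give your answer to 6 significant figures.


Substituting t = -9 into Delta(t) = t^3 - t^2 + t - 1 + t^(-1) - t^(-2) + t^(-3):
Term values: (-729) + (-81) + (-9) + (-1) + (-0.111111) + (-0.0123457) + (-0.00137174)
Sum = -820.1248285
Rounded to 6 significant figures: -820.125

-820.125


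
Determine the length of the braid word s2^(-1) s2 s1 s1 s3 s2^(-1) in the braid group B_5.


The word length counts the number of generators (including inverses).
Listing each generator: s2^(-1), s2, s1, s1, s3, s2^(-1)
There are 6 generators in this braid word.

6


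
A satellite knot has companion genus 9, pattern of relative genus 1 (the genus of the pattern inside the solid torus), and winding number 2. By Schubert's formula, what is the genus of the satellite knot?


Schubert: g(satellite) = g_rel(pattern) + |winding| * g(companion),
where g_rel(pattern) is the genus of the pattern relative to the solid torus.
= 1 + 2 * 9
= 1 + 18 = 19

19


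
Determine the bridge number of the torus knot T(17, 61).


The bridge number of T(p,q) is min(p,q).
min(17, 61) = 17

17


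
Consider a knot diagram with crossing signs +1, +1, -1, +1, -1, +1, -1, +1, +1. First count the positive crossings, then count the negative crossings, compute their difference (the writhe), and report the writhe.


Step 1: Count positive crossings (+1).
Positive crossings: 6
Step 2: Count negative crossings (-1).
Negative crossings: 3
Step 3: Writhe = (positive) - (negative)
w = 6 - 3 = 3
Step 4: |w| = 3, and w is positive

3


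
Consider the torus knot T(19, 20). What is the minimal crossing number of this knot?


For a torus knot T(p, q) with gcd(p,q)=1,
the crossing number is min(p*(q-1), q*(p-1)).
p*(q-1) = 19*19 = 361
q*(p-1) = 20*18 = 360
min(361, 360) = 360

360


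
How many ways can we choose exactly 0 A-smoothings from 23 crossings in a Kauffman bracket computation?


We choose which 0 of 23 crossings get A-smoothings.
C(23, 0) = 23! / (0! * 23!)
= 1

1


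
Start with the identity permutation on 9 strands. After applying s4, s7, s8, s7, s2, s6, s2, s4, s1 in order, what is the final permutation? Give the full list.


Starting with identity [1, 2, 3, 4, 5, 6, 7, 8, 9].
Apply generators in sequence:
  After s4: [1, 2, 3, 5, 4, 6, 7, 8, 9]
  After s7: [1, 2, 3, 5, 4, 6, 8, 7, 9]
  After s8: [1, 2, 3, 5, 4, 6, 8, 9, 7]
  After s7: [1, 2, 3, 5, 4, 6, 9, 8, 7]
  After s2: [1, 3, 2, 5, 4, 6, 9, 8, 7]
  After s6: [1, 3, 2, 5, 4, 9, 6, 8, 7]
  After s2: [1, 2, 3, 5, 4, 9, 6, 8, 7]
  After s4: [1, 2, 3, 4, 5, 9, 6, 8, 7]
  After s1: [2, 1, 3, 4, 5, 9, 6, 8, 7]
Final permutation: [2, 1, 3, 4, 5, 9, 6, 8, 7]

[2, 1, 3, 4, 5, 9, 6, 8, 7]


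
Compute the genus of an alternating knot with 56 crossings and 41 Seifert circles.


For alternating knots, g = (c - s + 1)/2.
= (56 - 41 + 1)/2
= 16/2 = 8

8


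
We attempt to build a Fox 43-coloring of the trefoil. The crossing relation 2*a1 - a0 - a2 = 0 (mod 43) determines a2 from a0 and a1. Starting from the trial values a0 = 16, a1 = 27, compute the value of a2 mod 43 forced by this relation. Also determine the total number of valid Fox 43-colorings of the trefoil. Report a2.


Step 1: Apply the given crossing relation 2*a1 - a0 - a2 = 0 (mod 43).
  a2 = 2*a1 - a0 mod 43
  a2 = 2*27 - 16 mod 43
  a2 = 54 - 16 mod 43
  a2 = 38 mod 43 = 38
Step 2: The trefoil has determinant 3.
  Number of Fox p-colorings (p prime) is p^2 if p = 3, else p.
  Since 43 does not divide 3, only trivial (constant) colorings exist.
  (So the trial a0 = 16, a1 = 27 with a0 != a1 does NOT extend to a valid coloring of the whole trefoil: the other two crossing relations require 3*(a1 - a0) = 0 (mod 43), which fails.)
  Total colorings = 43
Step 3: a2 = 38, total Fox 43-colorings = 43

38


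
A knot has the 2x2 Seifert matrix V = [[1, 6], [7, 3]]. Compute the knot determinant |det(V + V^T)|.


Step 1: Form V + V^T where V = [[1, 6], [7, 3]]
  V^T = [[1, 7], [6, 3]]
  V + V^T = [[2, 13], [13, 6]]
Step 2: det(V + V^T) = 2*6 - 13*13
  = 12 - 169 = -157
Step 3: Knot determinant = |det(V + V^T)| = |-157| = 157

157


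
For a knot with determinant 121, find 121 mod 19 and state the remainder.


Step 1: A knot is p-colorable if and only if p divides its determinant.
Step 2: Compute 121 mod 19.
121 = 6 * 19 + 7
Step 3: 121 mod 19 = 7
Step 4: The knot is 19-colorable: no

7


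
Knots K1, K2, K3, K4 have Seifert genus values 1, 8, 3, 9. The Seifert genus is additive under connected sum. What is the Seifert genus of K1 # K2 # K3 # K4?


The Seifert genus is additive under connected sum.
Seifert genus(K1 # K2 # K3 # K4) = (1) + (8) + (3) + (9)
= 21

21


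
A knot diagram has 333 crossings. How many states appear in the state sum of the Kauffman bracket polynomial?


Each crossing contributes 2 choices (A-smoothing or B-smoothing).
Total states = 2^333 = 17498005798264095394980017816940970922825355447145699491406164851279623993595007385788105416184430592

17498005798264095394980017816940970922825355447145699491406164851279623993595007385788105416184430592


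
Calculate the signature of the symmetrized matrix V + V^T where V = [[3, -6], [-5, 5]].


Step 1: V + V^T = [[6, -11], [-11, 10]]
Step 2: trace = 16, det = -61
Step 3: Discriminant = 16^2 - 4*(-61) = 500
Step 4: Eigenvalues: 19.1803, -3.18034
Step 5: Signature = (# positive eigenvalues) - (# negative eigenvalues) = 0

0


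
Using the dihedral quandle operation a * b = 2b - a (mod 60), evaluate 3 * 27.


3 * 27 = 2*27 - 3 mod 60
= 54 - 3 mod 60
= 51 mod 60 = 51

51


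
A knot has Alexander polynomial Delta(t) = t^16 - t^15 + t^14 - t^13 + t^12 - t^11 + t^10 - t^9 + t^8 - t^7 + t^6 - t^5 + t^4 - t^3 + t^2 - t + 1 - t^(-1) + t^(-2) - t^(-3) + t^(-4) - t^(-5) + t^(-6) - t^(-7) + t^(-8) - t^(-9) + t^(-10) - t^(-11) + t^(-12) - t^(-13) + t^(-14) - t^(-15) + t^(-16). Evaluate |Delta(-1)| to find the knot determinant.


Step 1: The polynomial has 33 terms with alternating signs, exponents from 16 down to -16.
Step 2: Substitute t = -1. The i-th term has coefficient (-1)^i and exponent (m-i),
  so its value is (-1)^i * (-1)^(m-i) = (-1)^m = 1 for every i.
Step 3: All 33 terms equal 1, so Delta(-1) = 33 * (1) = 33
Step 4: |Delta(-1)| = 33

33


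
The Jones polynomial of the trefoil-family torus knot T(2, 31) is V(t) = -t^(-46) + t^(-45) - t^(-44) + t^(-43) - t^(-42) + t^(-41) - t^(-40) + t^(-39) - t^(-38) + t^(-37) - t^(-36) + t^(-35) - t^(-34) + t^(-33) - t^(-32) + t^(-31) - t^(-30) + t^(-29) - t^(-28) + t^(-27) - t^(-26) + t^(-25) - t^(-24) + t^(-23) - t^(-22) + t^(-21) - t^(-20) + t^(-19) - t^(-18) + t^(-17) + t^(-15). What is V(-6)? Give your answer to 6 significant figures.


Substituting t = -6 into V(t) = -t^(-46) + t^(-45) - t^(-44) + t^(-43) - t^(-42) + t^(-41) - t^(-40) + t^(-39) - t^(-38) + t^(-37) - t^(-36) + t^(-35) - t^(-34) + t^(-33) - t^(-32) + t^(-31) - t^(-30) + t^(-29) - t^(-28) + t^(-27) - t^(-26) + t^(-25) - t^(-24) + t^(-23) - t^(-22) + t^(-21) - t^(-20) + t^(-19) - t^(-18) + t^(-17) + t^(-15):
  (-)t^(-46) = -1.6034e-36
  (+)t^(-45) = -9.62041e-36
  (-)t^(-44) = -5.77225e-35
  (+)t^(-43) = -3.46335e-34
  (-)t^(-42) = -2.07801e-33
  (+)t^(-41) = -1.24681e-32
  (-)t^(-40) = -7.48083e-32
  (+)t^(-39) = -4.4885e-31
  (-)t^(-38) = -2.6931e-30
  (+)t^(-37) = -1.61586e-29
  (-)t^(-36) = -9.69516e-29
  (+)t^(-35) = -5.8171e-28
  (-)t^(-34) = -3.49026e-27
  (+)t^(-33) = -2.09415e-26
  (-)t^(-32) = -1.25649e-25
  (+)t^(-31) = -7.53896e-25
  (-)t^(-30) = -4.52337e-24
  (+)t^(-29) = -2.71402e-23
  (-)t^(-28) = -1.62841e-22
  (+)t^(-27) = -9.77049e-22
  (-)t^(-26) = -5.86229e-21
  (+)t^(-25) = -3.51738e-20
  (-)t^(-24) = -2.11043e-19
  (+)t^(-23) = -1.26626e-18
  (-)t^(-22) = -7.59753e-18
  (+)t^(-21) = -4.55852e-17
  (-)t^(-20) = -2.73511e-16
  (+)t^(-19) = -1.64107e-15
  (-)t^(-18) = -9.8464e-15
  (+)t^(-17) = -5.90784e-14
  (+)t^(-15) = -2.12682e-12
Sum = (-1.6034e-36) + (-9.62041e-36) + (-5.77225e-35) + (-3.46335e-34) + (-2.07801e-33) + (-1.24681e-32) + (-7.48083e-32) + (-4.4885e-31) + (-2.6931e-30) + (-1.61586e-29) + (-9.69516e-29) + (-5.8171e-28) + (-3.49026e-27) + (-2.09415e-26) + (-1.25649e-25) + (-7.53896e-25) + (-4.52337e-24) + (-2.71402e-23) + (-1.62841e-22) + (-9.77049e-22) + (-5.86229e-21) + (-3.51738e-20) + (-2.11043e-19) + (-1.26626e-18) + (-7.59753e-18) + (-4.55852e-17) + (-2.73511e-16) + (-1.64107e-15) + (-9.8464e-15) + (-5.90784e-14) + (-2.12682e-12)
= -2.197716574e-12
Rounded to 6 significant figures: -2.19772e-12

-2.19772e-12


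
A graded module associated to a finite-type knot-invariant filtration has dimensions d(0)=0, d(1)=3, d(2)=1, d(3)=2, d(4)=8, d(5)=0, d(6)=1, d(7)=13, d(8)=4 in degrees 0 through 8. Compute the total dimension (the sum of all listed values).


Total dimension = d(0) + d(1) + ... + d(8)
= 0 + 3 + 1 + 2 + 8 + 0 + 1 + 13 + 4
= 32

32


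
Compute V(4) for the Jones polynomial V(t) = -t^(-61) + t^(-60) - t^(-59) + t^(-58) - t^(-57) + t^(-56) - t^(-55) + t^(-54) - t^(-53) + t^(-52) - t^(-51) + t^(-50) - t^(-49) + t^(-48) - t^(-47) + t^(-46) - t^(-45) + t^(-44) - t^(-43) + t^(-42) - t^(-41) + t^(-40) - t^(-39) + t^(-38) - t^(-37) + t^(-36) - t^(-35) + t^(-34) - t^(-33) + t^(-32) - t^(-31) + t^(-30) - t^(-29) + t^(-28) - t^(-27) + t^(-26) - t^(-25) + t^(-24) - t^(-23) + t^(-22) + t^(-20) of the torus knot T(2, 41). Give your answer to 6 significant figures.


Substituting t = 4 into V(t) = -t^(-61) + t^(-60) - t^(-59) + t^(-58) - t^(-57) + t^(-56) - t^(-55) + t^(-54) - t^(-53) + t^(-52) - t^(-51) + t^(-50) - t^(-49) + t^(-48) - t^(-47) + t^(-46) - t^(-45) + t^(-44) - t^(-43) + t^(-42) - t^(-41) + t^(-40) - t^(-39) + t^(-38) - t^(-37) + t^(-36) - t^(-35) + t^(-34) - t^(-33) + t^(-32) - t^(-31) + t^(-30) - t^(-29) + t^(-28) - t^(-27) + t^(-26) - t^(-25) + t^(-24) - t^(-23) + t^(-22) + t^(-20):
  (-)t^(-61) = -1.88079e-37
  (+)t^(-60) = 7.52316e-37
  (-)t^(-59) = -3.00927e-36
  (+)t^(-58) = 1.20371e-35
  (-)t^(-57) = -4.81482e-35
  (+)t^(-56) = 1.92593e-34
  (-)t^(-55) = -7.70372e-34
  (+)t^(-54) = 3.08149e-33
  (-)t^(-53) = -1.2326e-32
  (+)t^(-52) = 4.93038e-32
  (-)t^(-51) = -1.97215e-31
  (+)t^(-50) = 7.88861e-31
  (-)t^(-49) = -3.15544e-30
  (+)t^(-48) = 1.26218e-29
  (-)t^(-47) = -5.04871e-29
  (+)t^(-46) = 2.01948e-28
  (-)t^(-45) = -8.07794e-28
  (+)t^(-44) = 3.23117e-27
  (-)t^(-43) = -1.29247e-26
  (+)t^(-42) = 5.16988e-26
  (-)t^(-41) = -2.06795e-25
  (+)t^(-40) = 8.27181e-25
  (-)t^(-39) = -3.30872e-24
  (+)t^(-38) = 1.32349e-23
  (-)t^(-37) = -5.29396e-23
  (+)t^(-36) = 2.11758e-22
  (-)t^(-35) = -8.47033e-22
  (+)t^(-34) = 3.38813e-21
  (-)t^(-33) = -1.35525e-20
  (+)t^(-32) = 5.42101e-20
  (-)t^(-31) = -2.1684e-19
  (+)t^(-30) = 8.67362e-19
  (-)t^(-29) = -3.46945e-18
  (+)t^(-28) = 1.38778e-17
  (-)t^(-27) = -5.55112e-17
  (+)t^(-26) = 2.22045e-16
  (-)t^(-25) = -8.88178e-16
  (+)t^(-24) = 3.55271e-15
  (-)t^(-23) = -1.42109e-14
  (+)t^(-22) = 5.68434e-14
  (+)t^(-20) = 9.09495e-13
Sum = (-1.88079e-37) + (7.52316e-37) + (-3.00927e-36) + (1.20371e-35) + (-4.81482e-35) + (1.92593e-34) + (-7.70372e-34) + (3.08149e-33) + (-1.2326e-32) + (4.93038e-32) + (-1.97215e-31) + (7.88861e-31) + (-3.15544e-30) + (1.26218e-29) + (-5.04871e-29) + (2.01948e-28) + (-8.07794e-28) + (3.23117e-27) + (-1.29247e-26) + (5.16988e-26) + (-2.06795e-25) + (8.27181e-25) + (-3.30872e-24) + (1.32349e-23) + (-5.29396e-23) + (2.11758e-22) + (-8.47033e-22) + (3.38813e-21) + (-1.35525e-20) + (5.42101e-20) + (-2.1684e-19) + (8.67362e-19) + (-3.46945e-18) + (1.38778e-17) + (-5.55112e-17) + (2.22045e-16) + (-8.88178e-16) + (3.55271e-15) + (-1.42109e-14) + (5.68434e-14) + (9.09495e-13)
= 9.549694369e-13
Rounded to 6 significant figures: 9.54969e-13

9.54969e-13


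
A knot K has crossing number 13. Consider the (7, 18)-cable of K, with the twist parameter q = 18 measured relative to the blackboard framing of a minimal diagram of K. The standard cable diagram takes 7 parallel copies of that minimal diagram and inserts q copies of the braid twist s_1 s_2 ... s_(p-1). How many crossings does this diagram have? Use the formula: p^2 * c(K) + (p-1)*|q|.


Step 1: Each of the c(K) crossings of the companion diagram becomes p*p = p^2 crossings among the p parallel strands, and each of the |q| twists s_1 s_2 ... s_(p-1) adds (p-1) crossings.
  Crossings = p^2 * c(K) + (p-1)*|q|
Step 2: = 7^2 * 13 + (7-1)*18
Step 3: = 49*13 + 6*18
Step 4: = 637 + 108 = 745

745


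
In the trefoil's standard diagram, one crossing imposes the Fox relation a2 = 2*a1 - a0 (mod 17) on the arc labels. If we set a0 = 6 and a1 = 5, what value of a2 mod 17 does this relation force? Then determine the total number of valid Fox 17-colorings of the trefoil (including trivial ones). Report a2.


Step 1: Apply the given crossing relation 2*a1 - a0 - a2 = 0 (mod 17).
  a2 = 2*a1 - a0 mod 17
  a2 = 2*5 - 6 mod 17
  a2 = 10 - 6 mod 17
  a2 = 4 mod 17 = 4
Step 2: The trefoil has determinant 3.
  Number of Fox p-colorings (p prime) is p^2 if p = 3, else p.
  Since 17 does not divide 3, only trivial (constant) colorings exist.
  (So the trial a0 = 6, a1 = 5 with a0 != a1 does NOT extend to a valid coloring of the whole trefoil: the other two crossing relations require 3*(a1 - a0) = 0 (mod 17), which fails.)
  Total colorings = 17
Step 3: a2 = 4, total Fox 17-colorings = 17

4


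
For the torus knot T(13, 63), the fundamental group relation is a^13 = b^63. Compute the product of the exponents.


The relation is a^13 = b^63.
Product of exponents = 13 * 63
= 819

819


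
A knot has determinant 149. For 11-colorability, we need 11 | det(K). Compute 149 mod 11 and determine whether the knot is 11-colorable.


Step 1: A knot is p-colorable if and only if p divides its determinant.
Step 2: Compute 149 mod 11.
149 = 13 * 11 + 6
Step 3: 149 mod 11 = 6
Step 4: The knot is 11-colorable: no

6


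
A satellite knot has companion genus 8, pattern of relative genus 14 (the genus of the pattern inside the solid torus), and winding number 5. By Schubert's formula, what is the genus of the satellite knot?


Schubert: g(satellite) = g_rel(pattern) + |winding| * g(companion),
where g_rel(pattern) is the genus of the pattern relative to the solid torus.
= 14 + 5 * 8
= 14 + 40 = 54

54


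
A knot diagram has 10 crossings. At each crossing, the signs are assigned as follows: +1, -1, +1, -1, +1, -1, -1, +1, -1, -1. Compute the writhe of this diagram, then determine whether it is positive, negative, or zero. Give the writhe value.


Step 1: Count positive crossings (+1).
Positive crossings: 4
Step 2: Count negative crossings (-1).
Negative crossings: 6
Step 3: Writhe = (positive) - (negative)
w = 4 - 6 = -2
Step 4: |w| = 2, and w is negative

-2


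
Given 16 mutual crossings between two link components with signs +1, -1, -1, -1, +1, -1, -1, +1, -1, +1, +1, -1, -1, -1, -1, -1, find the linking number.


Step 1: Count positive crossings: 5
Step 2: Count negative crossings: 11
Step 3: Sum of signs = 5 - 11 = -6
Step 4: Linking number = sum/2 = -6/2 = -3

-3


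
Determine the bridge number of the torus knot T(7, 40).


The bridge number of T(p,q) is min(p,q).
min(7, 40) = 7

7


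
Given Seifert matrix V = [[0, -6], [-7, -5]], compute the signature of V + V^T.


Step 1: V + V^T = [[0, -13], [-13, -10]]
Step 2: trace = -10, det = -169
Step 3: Discriminant = (-10)^2 - 4*(-169) = 776
Step 4: Eigenvalues: 8.92839, -18.9284
Step 5: Signature = (# positive eigenvalues) - (# negative eigenvalues) = 0

0


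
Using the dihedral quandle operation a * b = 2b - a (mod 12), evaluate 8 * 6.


8 * 6 = 2*6 - 8 mod 12
= 12 - 8 mod 12
= 4 mod 12 = 4

4


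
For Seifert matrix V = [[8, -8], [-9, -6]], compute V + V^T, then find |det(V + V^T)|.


Step 1: Form V + V^T where V = [[8, -8], [-9, -6]]
  V^T = [[8, -9], [-8, -6]]
  V + V^T = [[16, -17], [-17, -12]]
Step 2: det(V + V^T) = 16*(-12) - (-17)*(-17)
  = -192 - 289 = -481
Step 3: Knot determinant = |det(V + V^T)| = |-481| = 481

481


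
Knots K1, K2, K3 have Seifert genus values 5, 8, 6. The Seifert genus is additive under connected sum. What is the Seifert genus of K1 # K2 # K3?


The Seifert genus is additive under connected sum.
Seifert genus(K1 # K2 # K3) = (5) + (8) + (6)
= 19

19


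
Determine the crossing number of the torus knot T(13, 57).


For a torus knot T(p, q) with gcd(p,q)=1,
the crossing number is min(p*(q-1), q*(p-1)).
p*(q-1) = 13*56 = 728
q*(p-1) = 57*12 = 684
min(728, 684) = 684

684


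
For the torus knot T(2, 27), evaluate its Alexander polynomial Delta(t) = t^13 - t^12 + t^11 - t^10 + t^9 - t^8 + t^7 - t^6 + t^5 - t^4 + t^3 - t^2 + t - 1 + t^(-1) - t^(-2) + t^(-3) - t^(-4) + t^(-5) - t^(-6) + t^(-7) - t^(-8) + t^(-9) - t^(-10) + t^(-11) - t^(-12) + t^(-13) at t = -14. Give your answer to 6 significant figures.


Substituting t = -14 into Delta(t) = t^13 - t^12 + t^11 - t^10 + t^9 - t^8 + t^7 - t^6 + t^5 - t^4 + t^3 - t^2 + t - 1 + t^(-1) - t^(-2) + t^(-3) - t^(-4) + t^(-5) - t^(-6) + t^(-7) - t^(-8) + t^(-9) - t^(-10) + t^(-11) - t^(-12) + t^(-13):
Term values: (-793714773254144) + (-56693912375296) + (-4049565169664) + (-289254654976) + (-20661046784) + (-1475789056) + (-105413504) + (-7529536) + (-537824) + (-38416) + (-2744) + (-196) + (-14) + (-1) + (-0.0714286) + (-0.00510204) + (-0.000364431) + (-2.60308e-05) + (-1.85934e-06) + (-1.3281e-07) + (-9.48645e-09) + (-6.77604e-10) + (-4.84003e-11) + (-3.45716e-12) + (-2.4694e-13) + (-1.76386e-14) + (-1.2599e-15)
Sum = -8.547697558e+14
Rounded to 6 significant figures: -8.5477e+14

-8.5477e+14


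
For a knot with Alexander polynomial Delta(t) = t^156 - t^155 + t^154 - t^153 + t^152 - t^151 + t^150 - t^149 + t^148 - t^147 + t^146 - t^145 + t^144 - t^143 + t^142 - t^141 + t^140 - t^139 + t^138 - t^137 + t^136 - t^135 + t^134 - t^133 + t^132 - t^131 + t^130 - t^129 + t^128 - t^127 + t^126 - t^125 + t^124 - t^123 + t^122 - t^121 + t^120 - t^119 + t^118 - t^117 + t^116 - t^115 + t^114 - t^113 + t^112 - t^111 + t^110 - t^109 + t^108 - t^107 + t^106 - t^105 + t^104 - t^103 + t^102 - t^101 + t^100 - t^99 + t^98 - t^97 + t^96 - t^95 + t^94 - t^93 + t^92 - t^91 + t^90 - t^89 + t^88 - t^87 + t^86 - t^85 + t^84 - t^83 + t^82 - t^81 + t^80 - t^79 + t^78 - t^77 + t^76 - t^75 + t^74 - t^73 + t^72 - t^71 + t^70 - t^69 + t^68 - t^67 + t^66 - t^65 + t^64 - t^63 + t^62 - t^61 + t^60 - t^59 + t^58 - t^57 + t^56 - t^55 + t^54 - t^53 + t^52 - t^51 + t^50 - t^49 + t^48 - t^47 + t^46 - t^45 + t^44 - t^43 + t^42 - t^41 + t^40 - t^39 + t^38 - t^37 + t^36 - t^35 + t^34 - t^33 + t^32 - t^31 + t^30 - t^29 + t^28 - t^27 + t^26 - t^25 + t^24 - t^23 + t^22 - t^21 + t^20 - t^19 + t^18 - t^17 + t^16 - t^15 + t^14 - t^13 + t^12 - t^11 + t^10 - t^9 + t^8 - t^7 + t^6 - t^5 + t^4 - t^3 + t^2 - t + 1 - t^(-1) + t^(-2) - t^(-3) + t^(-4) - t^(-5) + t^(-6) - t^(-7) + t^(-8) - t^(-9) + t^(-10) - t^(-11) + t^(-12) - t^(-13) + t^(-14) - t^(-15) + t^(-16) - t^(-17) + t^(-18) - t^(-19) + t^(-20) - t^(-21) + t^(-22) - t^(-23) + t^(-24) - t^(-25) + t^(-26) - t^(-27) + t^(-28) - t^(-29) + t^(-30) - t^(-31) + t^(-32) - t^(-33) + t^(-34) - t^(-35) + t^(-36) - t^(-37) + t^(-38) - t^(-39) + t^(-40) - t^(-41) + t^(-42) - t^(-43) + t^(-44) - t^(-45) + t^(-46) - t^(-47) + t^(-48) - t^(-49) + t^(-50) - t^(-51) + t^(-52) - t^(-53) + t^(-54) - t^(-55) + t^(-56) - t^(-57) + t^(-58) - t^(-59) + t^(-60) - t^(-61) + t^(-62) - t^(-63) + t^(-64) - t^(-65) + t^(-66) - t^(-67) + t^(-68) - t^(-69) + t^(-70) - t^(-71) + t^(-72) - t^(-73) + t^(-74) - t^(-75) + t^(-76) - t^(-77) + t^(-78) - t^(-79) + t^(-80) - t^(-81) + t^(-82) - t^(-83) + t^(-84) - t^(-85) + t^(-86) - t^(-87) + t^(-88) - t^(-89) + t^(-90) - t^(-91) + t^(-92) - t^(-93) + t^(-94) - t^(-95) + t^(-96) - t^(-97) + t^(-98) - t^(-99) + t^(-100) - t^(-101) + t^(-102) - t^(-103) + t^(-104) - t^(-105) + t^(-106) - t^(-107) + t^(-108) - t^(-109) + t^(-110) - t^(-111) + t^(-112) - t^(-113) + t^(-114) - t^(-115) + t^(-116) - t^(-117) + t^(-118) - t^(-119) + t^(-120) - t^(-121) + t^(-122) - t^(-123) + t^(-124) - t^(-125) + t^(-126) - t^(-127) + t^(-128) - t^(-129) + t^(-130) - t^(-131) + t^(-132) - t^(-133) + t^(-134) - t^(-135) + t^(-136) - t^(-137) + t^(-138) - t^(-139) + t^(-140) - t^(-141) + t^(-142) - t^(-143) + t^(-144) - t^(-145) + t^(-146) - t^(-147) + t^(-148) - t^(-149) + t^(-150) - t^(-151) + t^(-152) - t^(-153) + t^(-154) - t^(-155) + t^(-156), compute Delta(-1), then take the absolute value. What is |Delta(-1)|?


Step 1: The polynomial has 313 terms with alternating signs, exponents from 156 down to -156.
Step 2: Substitute t = -1. The i-th term has coefficient (-1)^i and exponent (m-i),
  so its value is (-1)^i * (-1)^(m-i) = (-1)^m = 1 for every i.
Step 3: All 313 terms equal 1, so Delta(-1) = 313 * (1) = 313
Step 4: |Delta(-1)| = 313

313


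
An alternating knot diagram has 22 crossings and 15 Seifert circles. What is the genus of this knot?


For alternating knots, g = (c - s + 1)/2.
= (22 - 15 + 1)/2
= 8/2 = 4

4


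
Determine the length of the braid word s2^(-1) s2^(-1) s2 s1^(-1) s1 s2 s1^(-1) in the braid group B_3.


The word length counts the number of generators (including inverses).
Listing each generator: s2^(-1), s2^(-1), s2, s1^(-1), s1, s2, s1^(-1)
There are 7 generators in this braid word.

7


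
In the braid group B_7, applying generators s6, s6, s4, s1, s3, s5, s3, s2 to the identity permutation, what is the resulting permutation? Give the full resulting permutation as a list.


Starting with identity [1, 2, 3, 4, 5, 6, 7].
Apply generators in sequence:
  After s6: [1, 2, 3, 4, 5, 7, 6]
  After s6: [1, 2, 3, 4, 5, 6, 7]
  After s4: [1, 2, 3, 5, 4, 6, 7]
  After s1: [2, 1, 3, 5, 4, 6, 7]
  After s3: [2, 1, 5, 3, 4, 6, 7]
  After s5: [2, 1, 5, 3, 6, 4, 7]
  After s3: [2, 1, 3, 5, 6, 4, 7]
  After s2: [2, 3, 1, 5, 6, 4, 7]
Final permutation: [2, 3, 1, 5, 6, 4, 7]

[2, 3, 1, 5, 6, 4, 7]


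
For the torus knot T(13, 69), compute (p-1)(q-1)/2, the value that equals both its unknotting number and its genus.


For a torus knot T(p,q), both the unknotting number and genus equal (p-1)(q-1)/2.
= (13-1)(69-1)/2
= 12*68/2
= 816/2 = 408

408


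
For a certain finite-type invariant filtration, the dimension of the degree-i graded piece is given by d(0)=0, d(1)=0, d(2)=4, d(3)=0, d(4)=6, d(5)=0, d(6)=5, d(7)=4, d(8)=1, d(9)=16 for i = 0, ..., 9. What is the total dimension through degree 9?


Total dimension = d(0) + d(1) + ... + d(9)
= 0 + 0 + 4 + 0 + 6 + 0 + 5 + 4 + 1 + 16
= 36

36


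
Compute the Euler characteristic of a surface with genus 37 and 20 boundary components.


chi = 2 - 2g - b
= 2 - 2*37 - 20
= 2 - 74 - 20 = -92

-92


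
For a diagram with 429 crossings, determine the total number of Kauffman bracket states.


Each crossing contributes 2 choices (A-smoothing or B-smoothing).
Total states = 2^429 = 1386334847060407429789207092071541851718218537687908287585239790307310653902812811519987203052069789048695605480701785914487078912

1386334847060407429789207092071541851718218537687908287585239790307310653902812811519987203052069789048695605480701785914487078912


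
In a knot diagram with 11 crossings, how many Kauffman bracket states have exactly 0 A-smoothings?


We choose which 0 of 11 crossings get A-smoothings.
C(11, 0) = 11! / (0! * 11!)
= 1

1


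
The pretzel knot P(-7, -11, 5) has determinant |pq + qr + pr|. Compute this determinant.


Step 1: Compute pq + qr + pr.
pq = (-7)*(-11) = 77
qr = (-11)*5 = -55
pr = (-7)*5 = -35
pq + qr + pr = 77 + (-55) + (-35) = -13
Step 2: Take absolute value.
det(P(-7,-11,5)) = |-13| = 13

13


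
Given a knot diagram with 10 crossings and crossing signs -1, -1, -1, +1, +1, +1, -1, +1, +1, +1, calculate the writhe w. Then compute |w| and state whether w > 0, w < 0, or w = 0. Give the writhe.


Step 1: Count positive crossings (+1).
Positive crossings: 6
Step 2: Count negative crossings (-1).
Negative crossings: 4
Step 3: Writhe = (positive) - (negative)
w = 6 - 4 = 2
Step 4: |w| = 2, and w is positive

2


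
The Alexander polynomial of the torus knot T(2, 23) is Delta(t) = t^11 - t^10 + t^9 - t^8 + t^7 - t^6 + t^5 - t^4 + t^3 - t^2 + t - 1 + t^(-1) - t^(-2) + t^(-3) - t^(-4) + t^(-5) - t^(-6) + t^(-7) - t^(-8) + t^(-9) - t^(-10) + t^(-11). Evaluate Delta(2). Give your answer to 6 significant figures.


Substituting t = 2 into Delta(t) = t^11 - t^10 + t^9 - t^8 + t^7 - t^6 + t^5 - t^4 + t^3 - t^2 + t - 1 + t^(-1) - t^(-2) + t^(-3) - t^(-4) + t^(-5) - t^(-6) + t^(-7) - t^(-8) + t^(-9) - t^(-10) + t^(-11):
Term values: (2048) + (-1024) + (512) + (-256) + (128) + (-64) + (32) + (-16) + (8) + (-4) + (2) + (-1) + (0.5) + (-0.25) + (0.125) + (-0.0625) + (0.03125) + (-0.015625) + (0.0078125) + (-0.00390625) + (0.00195312) + (-0.000976562) + (0.000488281)
Sum = 1365.333496
Rounded to 6 significant figures: 1365.33

1365.33


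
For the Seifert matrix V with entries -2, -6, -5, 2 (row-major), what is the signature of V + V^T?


Step 1: V + V^T = [[-4, -11], [-11, 4]]
Step 2: trace = 0, det = -137
Step 3: Discriminant = 0^2 - 4*(-137) = 548
Step 4: Eigenvalues: 11.7047, -11.7047
Step 5: Signature = (# positive eigenvalues) - (# negative eigenvalues) = 0

0


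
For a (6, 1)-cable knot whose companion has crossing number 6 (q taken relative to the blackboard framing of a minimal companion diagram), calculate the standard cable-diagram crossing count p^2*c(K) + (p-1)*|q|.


Step 1: Each of the c(K) crossings of the companion diagram becomes p*p = p^2 crossings among the p parallel strands, and each of the |q| twists s_1 s_2 ... s_(p-1) adds (p-1) crossings.
  Crossings = p^2 * c(K) + (p-1)*|q|
Step 2: = 6^2 * 6 + (6-1)*1
Step 3: = 36*6 + 5*1
Step 4: = 216 + 5 = 221

221


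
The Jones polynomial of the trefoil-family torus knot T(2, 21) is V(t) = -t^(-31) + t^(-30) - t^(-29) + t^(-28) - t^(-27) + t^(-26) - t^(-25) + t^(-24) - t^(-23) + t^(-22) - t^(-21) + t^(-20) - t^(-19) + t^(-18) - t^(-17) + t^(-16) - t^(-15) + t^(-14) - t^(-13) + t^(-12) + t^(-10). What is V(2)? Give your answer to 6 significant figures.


Substituting t = 2 into V(t) = -t^(-31) + t^(-30) - t^(-29) + t^(-28) - t^(-27) + t^(-26) - t^(-25) + t^(-24) - t^(-23) + t^(-22) - t^(-21) + t^(-20) - t^(-19) + t^(-18) - t^(-17) + t^(-16) - t^(-15) + t^(-14) - t^(-13) + t^(-12) + t^(-10):
  (-)t^(-31) = -4.65661e-10
  (+)t^(-30) = 9.31323e-10
  (-)t^(-29) = -1.86265e-09
  (+)t^(-28) = 3.72529e-09
  (-)t^(-27) = -7.45058e-09
  (+)t^(-26) = 1.49012e-08
  (-)t^(-25) = -2.98023e-08
  (+)t^(-24) = 5.96046e-08
  (-)t^(-23) = -1.19209e-07
  (+)t^(-22) = 2.38419e-07
  (-)t^(-21) = -4.76837e-07
  (+)t^(-20) = 9.53674e-07
  (-)t^(-19) = -1.90735e-06
  (+)t^(-18) = 3.8147e-06
  (-)t^(-17) = -7.62939e-06
  (+)t^(-16) = 1.52588e-05
  (-)t^(-15) = -3.05176e-05
  (+)t^(-14) = 6.10352e-05
  (-)t^(-13) = -0.00012207
  (+)t^(-12) = 0.000244141
  (+)t^(-10) = 0.000976562
Sum = (-4.65661e-10) + (9.31323e-10) + (-1.86265e-09) + (3.72529e-09) + (-7.45058e-09) + (1.49012e-08) + (-2.98023e-08) + (5.96046e-08) + (-1.19209e-07) + (2.38419e-07) + (-4.76837e-07) + (9.53674e-07) + (-1.90735e-06) + (3.8147e-06) + (-7.62939e-06) + (1.52588e-05) + (-3.05176e-05) + (6.10352e-05) + (-0.00012207) + (0.000244141) + (0.000976562)
= 0.001139322761
Rounded to 6 significant figures: 0.00113932

0.00113932


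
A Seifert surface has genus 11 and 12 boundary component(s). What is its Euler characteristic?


chi = 2 - 2g - b
= 2 - 2*11 - 12
= 2 - 22 - 12 = -32

-32


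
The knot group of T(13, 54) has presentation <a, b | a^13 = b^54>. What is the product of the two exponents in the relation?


The relation is a^13 = b^54.
Product of exponents = 13 * 54
= 702

702


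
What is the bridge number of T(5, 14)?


The bridge number of T(p,q) is min(p,q).
min(5, 14) = 5

5


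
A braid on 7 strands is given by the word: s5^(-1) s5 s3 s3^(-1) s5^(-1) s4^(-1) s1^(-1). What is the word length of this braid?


The word length counts the number of generators (including inverses).
Listing each generator: s5^(-1), s5, s3, s3^(-1), s5^(-1), s4^(-1), s1^(-1)
There are 7 generators in this braid word.

7


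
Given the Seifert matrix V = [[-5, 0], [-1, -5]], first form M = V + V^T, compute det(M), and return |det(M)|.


Step 1: Form V + V^T where V = [[-5, 0], [-1, -5]]
  V^T = [[-5, -1], [0, -5]]
  V + V^T = [[-10, -1], [-1, -10]]
Step 2: det(V + V^T) = (-10)*(-10) - (-1)*(-1)
  = 100 - 1 = 99
Step 3: Knot determinant = |det(V + V^T)| = |99| = 99

99


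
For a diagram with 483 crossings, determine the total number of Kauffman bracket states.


Each crossing contributes 2 choices (A-smoothing or B-smoothing).
Total states = 2^483 = 24973988402527937851052777838345330445988785141319769206873255677002973910558124960962448824507935769278615448971252983163583805434306282450321408

24973988402527937851052777838345330445988785141319769206873255677002973910558124960962448824507935769278615448971252983163583805434306282450321408


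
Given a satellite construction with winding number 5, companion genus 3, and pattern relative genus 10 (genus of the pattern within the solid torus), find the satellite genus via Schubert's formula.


Schubert: g(satellite) = g_rel(pattern) + |winding| * g(companion),
where g_rel(pattern) is the genus of the pattern relative to the solid torus.
= 10 + 5 * 3
= 10 + 15 = 25

25


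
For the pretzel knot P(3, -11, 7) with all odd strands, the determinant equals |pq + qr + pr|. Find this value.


Step 1: Compute pq + qr + pr.
pq = 3*(-11) = -33
qr = (-11)*7 = -77
pr = 3*7 = 21
pq + qr + pr = -33 + (-77) + 21 = -89
Step 2: Take absolute value.
det(P(3,-11,7)) = |-89| = 89

89


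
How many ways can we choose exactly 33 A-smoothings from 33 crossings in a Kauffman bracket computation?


We choose which 33 of 33 crossings get A-smoothings.
C(33, 33) = 33! / (33! * 0!)
= 1

1


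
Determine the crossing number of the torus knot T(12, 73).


For a torus knot T(p, q) with gcd(p,q)=1,
the crossing number is min(p*(q-1), q*(p-1)).
p*(q-1) = 12*72 = 864
q*(p-1) = 73*11 = 803
min(864, 803) = 803

803


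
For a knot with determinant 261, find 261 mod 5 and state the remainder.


Step 1: A knot is p-colorable if and only if p divides its determinant.
Step 2: Compute 261 mod 5.
261 = 52 * 5 + 1
Step 3: 261 mod 5 = 1
Step 4: The knot is 5-colorable: no

1


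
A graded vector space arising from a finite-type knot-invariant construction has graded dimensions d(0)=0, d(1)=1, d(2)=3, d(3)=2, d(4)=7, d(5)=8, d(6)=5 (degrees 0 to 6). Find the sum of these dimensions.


Total dimension = d(0) + d(1) + ... + d(6)
= 0 + 1 + 3 + 2 + 7 + 8 + 5
= 26

26


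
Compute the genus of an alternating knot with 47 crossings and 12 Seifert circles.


For alternating knots, g = (c - s + 1)/2.
= (47 - 12 + 1)/2
= 36/2 = 18

18


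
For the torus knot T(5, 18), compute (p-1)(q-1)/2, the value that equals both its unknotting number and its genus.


For a torus knot T(p,q), both the unknotting number and genus equal (p-1)(q-1)/2.
= (5-1)(18-1)/2
= 4*17/2
= 68/2 = 34

34


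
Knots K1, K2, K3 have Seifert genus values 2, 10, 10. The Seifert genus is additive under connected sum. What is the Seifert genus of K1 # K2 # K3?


The Seifert genus is additive under connected sum.
Seifert genus(K1 # K2 # K3) = (2) + (10) + (10)
= 22

22


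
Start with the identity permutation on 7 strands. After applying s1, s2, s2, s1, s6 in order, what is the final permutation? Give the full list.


Starting with identity [1, 2, 3, 4, 5, 6, 7].
Apply generators in sequence:
  After s1: [2, 1, 3, 4, 5, 6, 7]
  After s2: [2, 3, 1, 4, 5, 6, 7]
  After s2: [2, 1, 3, 4, 5, 6, 7]
  After s1: [1, 2, 3, 4, 5, 6, 7]
  After s6: [1, 2, 3, 4, 5, 7, 6]
Final permutation: [1, 2, 3, 4, 5, 7, 6]

[1, 2, 3, 4, 5, 7, 6]


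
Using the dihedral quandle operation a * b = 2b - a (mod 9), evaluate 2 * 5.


2 * 5 = 2*5 - 2 mod 9
= 10 - 2 mod 9
= 8 mod 9 = 8

8


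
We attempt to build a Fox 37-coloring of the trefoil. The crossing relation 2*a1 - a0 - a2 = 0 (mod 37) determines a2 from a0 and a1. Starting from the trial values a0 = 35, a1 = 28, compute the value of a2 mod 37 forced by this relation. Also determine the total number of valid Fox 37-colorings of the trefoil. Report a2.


Step 1: Apply the given crossing relation 2*a1 - a0 - a2 = 0 (mod 37).
  a2 = 2*a1 - a0 mod 37
  a2 = 2*28 - 35 mod 37
  a2 = 56 - 35 mod 37
  a2 = 21 mod 37 = 21
Step 2: The trefoil has determinant 3.
  Number of Fox p-colorings (p prime) is p^2 if p = 3, else p.
  Since 37 does not divide 3, only trivial (constant) colorings exist.
  (So the trial a0 = 35, a1 = 28 with a0 != a1 does NOT extend to a valid coloring of the whole trefoil: the other two crossing relations require 3*(a1 - a0) = 0 (mod 37), which fails.)
  Total colorings = 37
Step 3: a2 = 21, total Fox 37-colorings = 37

21


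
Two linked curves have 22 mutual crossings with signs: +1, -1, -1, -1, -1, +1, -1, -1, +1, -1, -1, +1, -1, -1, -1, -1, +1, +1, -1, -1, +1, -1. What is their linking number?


Step 1: Count positive crossings: 7
Step 2: Count negative crossings: 15
Step 3: Sum of signs = 7 - 15 = -8
Step 4: Linking number = sum/2 = -8/2 = -4

-4


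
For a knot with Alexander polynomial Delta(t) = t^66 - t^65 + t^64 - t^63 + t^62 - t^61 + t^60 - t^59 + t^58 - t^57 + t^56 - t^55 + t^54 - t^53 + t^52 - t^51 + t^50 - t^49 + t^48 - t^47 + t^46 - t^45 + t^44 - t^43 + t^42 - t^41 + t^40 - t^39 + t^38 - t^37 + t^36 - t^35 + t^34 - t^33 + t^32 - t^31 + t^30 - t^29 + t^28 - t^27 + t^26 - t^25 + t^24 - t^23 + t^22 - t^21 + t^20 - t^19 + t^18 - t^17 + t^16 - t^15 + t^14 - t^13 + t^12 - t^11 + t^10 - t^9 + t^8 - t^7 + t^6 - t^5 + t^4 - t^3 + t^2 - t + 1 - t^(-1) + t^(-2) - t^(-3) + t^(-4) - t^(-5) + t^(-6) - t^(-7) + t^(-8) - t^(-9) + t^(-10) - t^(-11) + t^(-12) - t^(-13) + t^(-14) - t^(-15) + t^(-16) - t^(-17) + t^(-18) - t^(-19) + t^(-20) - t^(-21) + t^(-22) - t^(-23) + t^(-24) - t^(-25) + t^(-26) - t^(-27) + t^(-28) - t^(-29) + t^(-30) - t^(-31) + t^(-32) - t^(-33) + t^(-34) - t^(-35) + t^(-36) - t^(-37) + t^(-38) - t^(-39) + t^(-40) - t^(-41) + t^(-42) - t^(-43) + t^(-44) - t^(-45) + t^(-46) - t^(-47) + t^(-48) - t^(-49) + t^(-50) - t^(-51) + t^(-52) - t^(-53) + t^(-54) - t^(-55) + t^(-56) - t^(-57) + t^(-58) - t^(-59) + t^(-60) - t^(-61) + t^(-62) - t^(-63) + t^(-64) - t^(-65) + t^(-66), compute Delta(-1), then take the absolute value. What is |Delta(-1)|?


Step 1: The polynomial has 133 terms with alternating signs, exponents from 66 down to -66.
Step 2: Substitute t = -1. The i-th term has coefficient (-1)^i and exponent (m-i),
  so its value is (-1)^i * (-1)^(m-i) = (-1)^m = 1 for every i.
Step 3: All 133 terms equal 1, so Delta(-1) = 133 * (1) = 133
Step 4: |Delta(-1)| = 133

133


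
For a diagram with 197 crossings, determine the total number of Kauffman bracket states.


Each crossing contributes 2 choices (A-smoothing or B-smoothing).
Total states = 2^197 = 200867255532373784442745261542645325315275374222849104412672

200867255532373784442745261542645325315275374222849104412672


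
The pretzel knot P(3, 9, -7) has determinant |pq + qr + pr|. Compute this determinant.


Step 1: Compute pq + qr + pr.
pq = 3*9 = 27
qr = 9*(-7) = -63
pr = 3*(-7) = -21
pq + qr + pr = 27 + (-63) + (-21) = -57
Step 2: Take absolute value.
det(P(3,9,-7)) = |-57| = 57

57


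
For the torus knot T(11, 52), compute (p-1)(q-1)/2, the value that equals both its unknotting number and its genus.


For a torus knot T(p,q), both the unknotting number and genus equal (p-1)(q-1)/2.
= (11-1)(52-1)/2
= 10*51/2
= 510/2 = 255

255


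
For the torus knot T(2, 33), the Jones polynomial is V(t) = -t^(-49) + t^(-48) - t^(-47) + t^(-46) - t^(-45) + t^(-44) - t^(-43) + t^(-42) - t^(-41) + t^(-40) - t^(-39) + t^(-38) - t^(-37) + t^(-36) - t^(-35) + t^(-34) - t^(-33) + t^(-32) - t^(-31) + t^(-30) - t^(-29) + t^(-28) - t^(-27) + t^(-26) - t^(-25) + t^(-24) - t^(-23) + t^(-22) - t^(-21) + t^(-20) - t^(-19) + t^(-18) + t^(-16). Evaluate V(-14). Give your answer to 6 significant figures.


Substituting t = -14 into V(t) = -t^(-49) + t^(-48) - t^(-47) + t^(-46) - t^(-45) + t^(-44) - t^(-43) + t^(-42) - t^(-41) + t^(-40) - t^(-39) + t^(-38) - t^(-37) + t^(-36) - t^(-35) + t^(-34) - t^(-33) + t^(-32) - t^(-31) + t^(-30) - t^(-29) + t^(-28) - t^(-27) + t^(-26) - t^(-25) + t^(-24) - t^(-23) + t^(-22) - t^(-21) + t^(-20) - t^(-19) + t^(-18) + t^(-16):
  (-)t^(-49) = 6.91395e-57
  (+)t^(-48) = 9.67953e-56
  (-)t^(-47) = 1.35513e-54
  (+)t^(-46) = 1.89719e-53
  (-)t^(-45) = 2.65606e-52
  (+)t^(-44) = 3.71849e-51
  (-)t^(-43) = 5.20588e-50
  (+)t^(-42) = 7.28824e-49
  (-)t^(-41) = 1.02035e-47
  (+)t^(-40) = 1.42849e-46
  (-)t^(-39) = 1.99989e-45
  (+)t^(-38) = 2.79985e-44
  (-)t^(-37) = 3.91979e-43
  (+)t^(-36) = 5.4877e-42
  (-)t^(-35) = 7.68279e-41
  (+)t^(-34) = 1.07559e-39
  (-)t^(-33) = 1.50583e-38
  (+)t^(-32) = 2.10816e-37
  (-)t^(-31) = 2.95142e-36
  (+)t^(-30) = 4.13199e-35
  (-)t^(-29) = 5.78478e-34
  (+)t^(-28) = 8.09869e-33
  (-)t^(-27) = 1.13382e-31
  (+)t^(-26) = 1.58734e-30
  (-)t^(-25) = 2.22228e-29
  (+)t^(-24) = 3.11119e-28
  (-)t^(-23) = 4.35567e-27
  (+)t^(-22) = 6.09794e-26
  (-)t^(-21) = 8.53712e-25
  (+)t^(-20) = 1.1952e-23
  (-)t^(-19) = 1.67327e-22
  (+)t^(-18) = 2.34258e-21
  (+)t^(-16) = 4.59147e-19
Sum = (6.91395e-57) + (9.67953e-56) + (1.35513e-54) + (1.89719e-53) + (2.65606e-52) + (3.71849e-51) + (5.20588e-50) + (7.28824e-49) + (1.02035e-47) + (1.42849e-46) + (1.99989e-45) + (2.79985e-44) + (3.91979e-43) + (5.4877e-42) + (7.68279e-41) + (1.07559e-39) + (1.50583e-38) + (2.10816e-37) + (2.95142e-36) + (4.13199e-35) + (5.78478e-34) + (8.09869e-33) + (1.13382e-31) + (1.58734e-30) + (2.22228e-29) + (3.11119e-28) + (4.35567e-27) + (6.09794e-26) + (8.53712e-25) + (1.1952e-23) + (1.67327e-22) + (2.34258e-21) + (4.59147e-19)
= 4.616694435e-19
Rounded to 6 significant figures: 4.61669e-19

4.61669e-19


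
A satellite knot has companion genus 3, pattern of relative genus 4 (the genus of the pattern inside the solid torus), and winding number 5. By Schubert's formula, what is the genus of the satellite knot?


Schubert: g(satellite) = g_rel(pattern) + |winding| * g(companion),
where g_rel(pattern) is the genus of the pattern relative to the solid torus.
= 4 + 5 * 3
= 4 + 15 = 19

19


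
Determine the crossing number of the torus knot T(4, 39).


For a torus knot T(p, q) with gcd(p,q)=1,
the crossing number is min(p*(q-1), q*(p-1)).
p*(q-1) = 4*38 = 152
q*(p-1) = 39*3 = 117
min(152, 117) = 117

117


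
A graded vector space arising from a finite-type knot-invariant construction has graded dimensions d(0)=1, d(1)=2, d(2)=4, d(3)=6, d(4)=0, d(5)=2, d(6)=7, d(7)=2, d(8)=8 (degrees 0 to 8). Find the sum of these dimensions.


Total dimension = d(0) + d(1) + ... + d(8)
= 1 + 2 + 4 + 6 + 0 + 2 + 7 + 2 + 8
= 32

32
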